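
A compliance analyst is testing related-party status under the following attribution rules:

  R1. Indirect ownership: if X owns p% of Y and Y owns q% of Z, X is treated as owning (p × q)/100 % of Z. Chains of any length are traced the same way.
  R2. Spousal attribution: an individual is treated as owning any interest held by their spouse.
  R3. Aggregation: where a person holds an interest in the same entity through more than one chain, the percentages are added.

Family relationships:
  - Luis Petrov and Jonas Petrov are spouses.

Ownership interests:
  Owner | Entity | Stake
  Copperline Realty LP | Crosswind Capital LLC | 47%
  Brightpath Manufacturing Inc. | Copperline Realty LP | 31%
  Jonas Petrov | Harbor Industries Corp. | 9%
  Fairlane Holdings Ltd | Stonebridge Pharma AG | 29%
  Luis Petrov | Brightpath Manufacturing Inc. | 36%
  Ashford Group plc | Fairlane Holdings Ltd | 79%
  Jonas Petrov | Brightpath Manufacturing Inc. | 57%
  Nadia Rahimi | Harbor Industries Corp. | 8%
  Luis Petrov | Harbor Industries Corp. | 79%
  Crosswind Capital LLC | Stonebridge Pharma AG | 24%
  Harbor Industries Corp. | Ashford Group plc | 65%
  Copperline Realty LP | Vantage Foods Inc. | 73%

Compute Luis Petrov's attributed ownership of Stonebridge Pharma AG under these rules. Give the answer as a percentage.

By spousal attribution (R2), Luis Petrov is treated as also owning Jonas Petrov's interest in Brightpath Manufacturing Inc, giving 36% + 57% = 93%.
By spousal attribution (R2), Luis Petrov is treated as also owning Jonas Petrov's interest in Harbor Industries Corp, giving 79% + 9% = 88%.
Chain via Brightpath Manufacturing Inc. → Copperline Realty LP → Crosswind Capital LLC (R1): 93% × 31% × 47% × 24% = 3.252024% of Stonebridge Pharma AG.
Chain via Harbor Industries Corp. → Ashford Group plc → Fairlane Holdings Ltd (R1): 88% × 65% × 79% × 29% = 13.10452% of Stonebridge Pharma AG.
Aggregating (R3): 3.252024% + 13.10452% = 16.356544%.

16.356544%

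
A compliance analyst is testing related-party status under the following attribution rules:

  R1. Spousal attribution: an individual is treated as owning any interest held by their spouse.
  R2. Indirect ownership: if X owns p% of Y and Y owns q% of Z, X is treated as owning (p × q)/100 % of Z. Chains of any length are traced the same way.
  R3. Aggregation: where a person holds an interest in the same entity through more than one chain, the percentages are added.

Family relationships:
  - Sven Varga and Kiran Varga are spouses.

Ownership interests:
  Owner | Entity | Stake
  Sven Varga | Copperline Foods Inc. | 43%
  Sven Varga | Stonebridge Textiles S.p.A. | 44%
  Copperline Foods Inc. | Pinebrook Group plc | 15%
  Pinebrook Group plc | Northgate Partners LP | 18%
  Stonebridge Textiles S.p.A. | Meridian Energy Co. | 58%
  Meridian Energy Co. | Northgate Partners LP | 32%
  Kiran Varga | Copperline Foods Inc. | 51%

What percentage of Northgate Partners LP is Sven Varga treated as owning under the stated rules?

By spousal attribution (R1), Sven Varga is treated as also owning Kiran Varga's interest in Copperline Foods Inc, giving 43% + 51% = 94%.
Chain via Copperline Foods Inc. → Pinebrook Group plc (R2): 94% × 15% × 18% = 2.538% of Northgate Partners LP.
Chain via Stonebridge Textiles S.p.A. → Meridian Energy Co. (R2): 44% × 58% × 32% = 8.1664% of Northgate Partners LP.
Aggregating (R3): 2.538% + 8.1664% = 10.7044%.

10.7044%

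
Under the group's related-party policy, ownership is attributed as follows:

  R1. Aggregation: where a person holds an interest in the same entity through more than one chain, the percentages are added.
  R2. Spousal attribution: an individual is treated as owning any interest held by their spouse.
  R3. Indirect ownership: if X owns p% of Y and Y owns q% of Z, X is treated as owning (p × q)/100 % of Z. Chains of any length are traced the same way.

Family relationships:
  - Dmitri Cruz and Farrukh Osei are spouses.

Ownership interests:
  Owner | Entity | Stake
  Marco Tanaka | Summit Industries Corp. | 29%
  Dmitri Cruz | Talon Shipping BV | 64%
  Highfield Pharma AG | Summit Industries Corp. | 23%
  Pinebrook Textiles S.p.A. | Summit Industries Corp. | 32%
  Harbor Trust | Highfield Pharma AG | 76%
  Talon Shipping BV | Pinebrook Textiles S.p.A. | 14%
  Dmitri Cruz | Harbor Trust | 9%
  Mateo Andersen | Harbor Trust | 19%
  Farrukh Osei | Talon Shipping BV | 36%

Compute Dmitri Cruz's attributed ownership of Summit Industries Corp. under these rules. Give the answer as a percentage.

6.0532%

By spousal attribution (R2), Dmitri Cruz is treated as also owning Farrukh Osei's interest in Talon Shipping BV, giving 64% + 36% = 100%.
Chain via Talon Shipping BV → Pinebrook Textiles S.p.A. (R3): 100% × 14% × 32% = 4.48% of Summit Industries Corp.
Chain via Harbor Trust → Highfield Pharma AG (R3): 9% × 76% × 23% = 1.5732% of Summit Industries Corp.
Aggregating (R1): 4.48% + 1.5732% = 6.0532%.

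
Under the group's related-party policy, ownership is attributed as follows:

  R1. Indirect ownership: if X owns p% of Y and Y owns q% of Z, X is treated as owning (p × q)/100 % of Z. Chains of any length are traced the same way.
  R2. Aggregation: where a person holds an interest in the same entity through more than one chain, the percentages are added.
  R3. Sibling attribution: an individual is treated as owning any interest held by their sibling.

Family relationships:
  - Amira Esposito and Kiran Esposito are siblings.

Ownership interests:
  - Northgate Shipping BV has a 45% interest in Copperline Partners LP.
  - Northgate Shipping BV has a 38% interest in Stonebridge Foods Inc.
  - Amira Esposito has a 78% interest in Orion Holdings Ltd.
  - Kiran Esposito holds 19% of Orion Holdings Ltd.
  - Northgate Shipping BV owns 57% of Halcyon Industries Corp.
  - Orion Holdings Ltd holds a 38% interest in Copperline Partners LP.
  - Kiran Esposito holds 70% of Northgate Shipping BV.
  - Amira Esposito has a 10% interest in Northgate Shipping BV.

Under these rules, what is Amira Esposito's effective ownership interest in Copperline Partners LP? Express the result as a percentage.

72.86%

By sibling attribution (R3), Amira Esposito is treated as also owning Kiran Esposito's interest in Orion Holdings Ltd, giving 78% + 19% = 97%.
By sibling attribution (R3), Amira Esposito is treated as also owning Kiran Esposito's interest in Northgate Shipping BV, giving 10% + 70% = 80%.
Chain via Orion Holdings Ltd (R1): 97% × 38% = 36.86% of Copperline Partners LP.
Chain via Northgate Shipping BV (R1): 80% × 45% = 36% of Copperline Partners LP.
Aggregating (R2): 36.86% + 36% = 72.86%.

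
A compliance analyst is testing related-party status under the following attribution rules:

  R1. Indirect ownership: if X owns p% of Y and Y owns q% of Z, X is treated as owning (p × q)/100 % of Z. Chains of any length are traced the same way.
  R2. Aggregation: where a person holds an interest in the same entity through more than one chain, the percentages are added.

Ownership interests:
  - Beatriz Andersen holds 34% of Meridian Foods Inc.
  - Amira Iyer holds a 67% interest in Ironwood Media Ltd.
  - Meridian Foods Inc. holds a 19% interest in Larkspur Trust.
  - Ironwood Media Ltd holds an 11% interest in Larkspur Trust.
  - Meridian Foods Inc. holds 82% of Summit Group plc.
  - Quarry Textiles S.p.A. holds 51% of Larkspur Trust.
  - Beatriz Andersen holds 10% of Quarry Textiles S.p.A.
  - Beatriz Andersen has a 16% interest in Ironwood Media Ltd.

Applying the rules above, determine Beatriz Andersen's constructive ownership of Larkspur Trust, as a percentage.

Chain via Quarry Textiles S.p.A. (R1): 10% × 51% = 5.1% of Larkspur Trust.
Chain via Ironwood Media Ltd (R1): 16% × 11% = 1.76% of Larkspur Trust.
Chain via Meridian Foods Inc. (R1): 34% × 19% = 6.46% of Larkspur Trust.
Aggregating (R2): 5.1% + 1.76% + 6.46% = 13.32%.

13.32%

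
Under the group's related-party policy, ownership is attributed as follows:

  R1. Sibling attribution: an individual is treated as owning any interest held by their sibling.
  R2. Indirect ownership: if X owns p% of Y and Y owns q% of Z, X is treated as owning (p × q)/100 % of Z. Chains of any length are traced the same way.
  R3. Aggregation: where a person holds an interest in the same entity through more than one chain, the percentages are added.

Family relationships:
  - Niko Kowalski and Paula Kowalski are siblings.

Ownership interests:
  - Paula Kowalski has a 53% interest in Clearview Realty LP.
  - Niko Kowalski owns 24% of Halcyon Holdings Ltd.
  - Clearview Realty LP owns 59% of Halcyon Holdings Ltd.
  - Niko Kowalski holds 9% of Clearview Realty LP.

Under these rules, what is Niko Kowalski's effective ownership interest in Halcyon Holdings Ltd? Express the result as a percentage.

By sibling attribution (R1), Niko Kowalski is treated as also owning Paula Kowalski's interest in Clearview Realty LP, giving 9% + 53% = 62%.
Chain via Clearview Realty LP (R2): 62% × 59% = 36.58% of Halcyon Holdings Ltd.
Direct interest in Halcyon Holdings Ltd: 24%.
Aggregating (R3): 36.58% + 24% = 60.58%.

60.58%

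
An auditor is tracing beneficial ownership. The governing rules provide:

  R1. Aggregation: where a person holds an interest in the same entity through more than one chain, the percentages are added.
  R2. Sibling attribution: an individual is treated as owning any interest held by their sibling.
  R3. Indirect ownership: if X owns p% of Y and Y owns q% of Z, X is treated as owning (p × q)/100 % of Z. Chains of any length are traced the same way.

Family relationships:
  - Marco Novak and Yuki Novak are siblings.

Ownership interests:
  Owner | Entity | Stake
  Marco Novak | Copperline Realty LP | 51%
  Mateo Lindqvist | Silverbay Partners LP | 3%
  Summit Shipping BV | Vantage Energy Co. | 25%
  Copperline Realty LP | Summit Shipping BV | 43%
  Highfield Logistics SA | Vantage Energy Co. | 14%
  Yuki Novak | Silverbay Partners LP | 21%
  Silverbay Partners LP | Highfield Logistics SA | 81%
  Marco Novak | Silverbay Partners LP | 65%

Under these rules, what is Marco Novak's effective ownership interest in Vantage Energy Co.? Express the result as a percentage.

15.2349%

By sibling attribution (R2), Marco Novak is treated as also owning Yuki Novak's interest in Silverbay Partners LP, giving 65% + 21% = 86%.
Chain via Silverbay Partners LP → Highfield Logistics SA (R3): 86% × 81% × 14% = 9.7524% of Vantage Energy Co.
Chain via Copperline Realty LP → Summit Shipping BV (R3): 51% × 43% × 25% = 5.4825% of Vantage Energy Co.
Aggregating (R1): 9.7524% + 5.4825% = 15.2349%.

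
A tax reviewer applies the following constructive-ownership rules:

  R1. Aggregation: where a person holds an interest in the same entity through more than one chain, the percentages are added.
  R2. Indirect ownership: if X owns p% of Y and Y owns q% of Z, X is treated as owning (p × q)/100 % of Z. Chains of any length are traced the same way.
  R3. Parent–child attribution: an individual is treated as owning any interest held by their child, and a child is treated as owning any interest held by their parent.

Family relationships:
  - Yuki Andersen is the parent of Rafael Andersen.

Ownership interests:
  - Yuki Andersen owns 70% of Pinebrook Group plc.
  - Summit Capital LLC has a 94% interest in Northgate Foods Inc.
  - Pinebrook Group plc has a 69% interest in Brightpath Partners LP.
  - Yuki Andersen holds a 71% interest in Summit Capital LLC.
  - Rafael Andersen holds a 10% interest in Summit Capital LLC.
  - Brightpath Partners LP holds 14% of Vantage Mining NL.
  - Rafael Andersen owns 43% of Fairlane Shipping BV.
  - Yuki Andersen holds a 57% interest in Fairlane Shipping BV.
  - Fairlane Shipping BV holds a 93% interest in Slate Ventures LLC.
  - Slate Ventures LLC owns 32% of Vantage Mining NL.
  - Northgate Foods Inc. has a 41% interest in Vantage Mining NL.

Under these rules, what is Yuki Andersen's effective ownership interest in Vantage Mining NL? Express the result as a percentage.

67.7394%

By parent–child attribution (R3), Yuki Andersen is treated as also owning Rafael Andersen's interest in Fairlane Shipping BV, giving 57% + 43% = 100%.
By parent–child attribution (R3), Yuki Andersen is treated as also owning Rafael Andersen's interest in Summit Capital LLC, giving 71% + 10% = 81%.
Chain via Fairlane Shipping BV → Slate Ventures LLC (R2): 100% × 93% × 32% = 29.76% of Vantage Mining NL.
Chain via Pinebrook Group plc → Brightpath Partners LP (R2): 70% × 69% × 14% = 6.762% of Vantage Mining NL.
Chain via Summit Capital LLC → Northgate Foods Inc. (R2): 81% × 94% × 41% = 31.2174% of Vantage Mining NL.
Aggregating (R1): 29.76% + 6.762% + 31.2174% = 67.7394%.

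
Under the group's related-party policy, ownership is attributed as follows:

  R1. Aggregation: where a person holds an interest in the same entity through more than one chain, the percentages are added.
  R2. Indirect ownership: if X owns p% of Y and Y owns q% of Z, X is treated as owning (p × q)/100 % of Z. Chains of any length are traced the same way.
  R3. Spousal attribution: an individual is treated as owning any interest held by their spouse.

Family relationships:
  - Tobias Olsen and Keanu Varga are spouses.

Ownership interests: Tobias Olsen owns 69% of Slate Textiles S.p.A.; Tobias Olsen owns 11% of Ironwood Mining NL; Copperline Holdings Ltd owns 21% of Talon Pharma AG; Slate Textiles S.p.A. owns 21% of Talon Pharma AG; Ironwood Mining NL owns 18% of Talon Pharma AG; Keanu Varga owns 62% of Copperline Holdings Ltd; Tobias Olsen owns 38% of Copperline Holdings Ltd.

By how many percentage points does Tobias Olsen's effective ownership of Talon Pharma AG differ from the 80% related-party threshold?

42.53

By spousal attribution (R3), Tobias Olsen is treated as also owning Keanu Varga's interest in Copperline Holdings Ltd, giving 38% + 62% = 100%.
Chain via Slate Textiles S.p.A. (R2): 69% × 21% = 14.49% of Talon Pharma AG.
Chain via Ironwood Mining NL (R2): 11% × 18% = 1.98% of Talon Pharma AG.
Chain via Copperline Holdings Ltd (R2): 100% × 21% = 21% of Talon Pharma AG.
Aggregating (R1): 14.49% + 1.98% + 21% = 37.47%.
37.47% falls short of the 80% threshold by 42.53 percentage points.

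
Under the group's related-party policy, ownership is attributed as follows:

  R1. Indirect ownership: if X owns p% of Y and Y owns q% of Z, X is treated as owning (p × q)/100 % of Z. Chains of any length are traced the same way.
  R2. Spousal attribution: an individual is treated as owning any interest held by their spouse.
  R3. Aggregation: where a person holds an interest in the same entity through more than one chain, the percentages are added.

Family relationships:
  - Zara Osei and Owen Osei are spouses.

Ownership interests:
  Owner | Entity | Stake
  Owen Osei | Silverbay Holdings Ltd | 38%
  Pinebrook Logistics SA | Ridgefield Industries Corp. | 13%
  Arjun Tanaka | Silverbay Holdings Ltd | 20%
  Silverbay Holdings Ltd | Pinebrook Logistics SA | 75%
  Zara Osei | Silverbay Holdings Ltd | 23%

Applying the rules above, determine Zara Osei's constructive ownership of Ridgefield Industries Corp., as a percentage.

5.9475%

By spousal attribution (R2), Zara Osei is treated as also owning Owen Osei's interest in Silverbay Holdings Ltd, giving 23% + 38% = 61%.
Chain via Silverbay Holdings Ltd → Pinebrook Logistics SA (R1): 61% × 75% × 13% = 5.9475% of Ridgefield Industries Corp.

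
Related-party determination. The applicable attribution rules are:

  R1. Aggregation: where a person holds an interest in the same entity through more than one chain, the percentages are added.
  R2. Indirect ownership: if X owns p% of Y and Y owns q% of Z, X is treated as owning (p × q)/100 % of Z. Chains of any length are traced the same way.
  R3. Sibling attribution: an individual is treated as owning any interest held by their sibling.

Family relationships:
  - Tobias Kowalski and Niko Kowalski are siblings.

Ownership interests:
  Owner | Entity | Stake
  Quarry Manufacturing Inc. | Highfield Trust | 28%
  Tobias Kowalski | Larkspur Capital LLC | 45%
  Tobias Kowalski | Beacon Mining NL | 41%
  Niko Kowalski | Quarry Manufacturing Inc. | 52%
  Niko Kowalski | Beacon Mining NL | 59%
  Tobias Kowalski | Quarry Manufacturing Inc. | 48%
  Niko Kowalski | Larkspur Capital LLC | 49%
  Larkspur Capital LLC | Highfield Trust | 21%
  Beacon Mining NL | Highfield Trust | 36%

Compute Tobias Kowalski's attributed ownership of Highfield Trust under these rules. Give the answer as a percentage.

By sibling attribution (R3), Tobias Kowalski is treated as also owning Niko Kowalski's interest in Larkspur Capital LLC, giving 45% + 49% = 94%.
By sibling attribution (R3), Tobias Kowalski is treated as also owning Niko Kowalski's interest in Quarry Manufacturing Inc, giving 48% + 52% = 100%.
By sibling attribution (R3), Tobias Kowalski is treated as also owning Niko Kowalski's interest in Beacon Mining NL, giving 41% + 59% = 100%.
Chain via Larkspur Capital LLC (R2): 94% × 21% = 19.74% of Highfield Trust.
Chain via Quarry Manufacturing Inc. (R2): 100% × 28% = 28% of Highfield Trust.
Chain via Beacon Mining NL (R2): 100% × 36% = 36% of Highfield Trust.
Aggregating (R1): 19.74% + 28% + 36% = 83.74%.

83.74%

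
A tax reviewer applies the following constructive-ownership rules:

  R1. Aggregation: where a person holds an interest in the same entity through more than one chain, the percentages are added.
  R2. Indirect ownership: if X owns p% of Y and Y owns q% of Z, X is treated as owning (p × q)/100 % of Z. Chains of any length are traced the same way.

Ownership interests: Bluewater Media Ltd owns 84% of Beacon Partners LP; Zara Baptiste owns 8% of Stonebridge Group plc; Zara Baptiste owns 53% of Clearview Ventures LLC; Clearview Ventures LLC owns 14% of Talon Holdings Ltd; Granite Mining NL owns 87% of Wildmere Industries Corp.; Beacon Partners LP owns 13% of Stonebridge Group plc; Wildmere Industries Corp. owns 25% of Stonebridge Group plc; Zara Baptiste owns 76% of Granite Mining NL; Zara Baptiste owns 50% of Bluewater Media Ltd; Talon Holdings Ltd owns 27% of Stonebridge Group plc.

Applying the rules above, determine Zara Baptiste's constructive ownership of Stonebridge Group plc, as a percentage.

Chain via Clearview Ventures LLC → Talon Holdings Ltd (R2): 53% × 14% × 27% = 2.0034% of Stonebridge Group plc.
Chain via Granite Mining NL → Wildmere Industries Corp. (R2): 76% × 87% × 25% = 16.53% of Stonebridge Group plc.
Chain via Bluewater Media Ltd → Beacon Partners LP (R2): 50% × 84% × 13% = 5.46% of Stonebridge Group plc.
Direct interest in Stonebridge Group plc: 8%.
Aggregating (R1): 2.0034% + 16.53% + 5.46% + 8% = 31.9934%.

31.9934%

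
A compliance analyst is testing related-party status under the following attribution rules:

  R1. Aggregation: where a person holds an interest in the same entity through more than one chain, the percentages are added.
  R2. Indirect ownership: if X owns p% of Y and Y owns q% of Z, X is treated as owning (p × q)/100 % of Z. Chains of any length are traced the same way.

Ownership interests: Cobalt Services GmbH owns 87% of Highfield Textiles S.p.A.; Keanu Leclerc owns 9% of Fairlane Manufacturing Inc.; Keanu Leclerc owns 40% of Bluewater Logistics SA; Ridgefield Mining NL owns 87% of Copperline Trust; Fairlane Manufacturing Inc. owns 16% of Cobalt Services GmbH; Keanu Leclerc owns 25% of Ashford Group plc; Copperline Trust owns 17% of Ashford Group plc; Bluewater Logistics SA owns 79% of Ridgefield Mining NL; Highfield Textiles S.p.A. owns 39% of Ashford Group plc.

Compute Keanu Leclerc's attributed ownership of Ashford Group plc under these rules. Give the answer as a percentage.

Chain via Fairlane Manufacturing Inc. → Cobalt Services GmbH → Highfield Textiles S.p.A. (R2): 9% × 16% × 87% × 39% = 0.488592% of Ashford Group plc.
Chain via Bluewater Logistics SA → Ridgefield Mining NL → Copperline Trust (R2): 40% × 79% × 87% × 17% = 4.67364% of Ashford Group plc.
Direct interest in Ashford Group plc: 25%.
Aggregating (R1): 0.488592% + 4.67364% + 25% = 30.162232%.

30.162232%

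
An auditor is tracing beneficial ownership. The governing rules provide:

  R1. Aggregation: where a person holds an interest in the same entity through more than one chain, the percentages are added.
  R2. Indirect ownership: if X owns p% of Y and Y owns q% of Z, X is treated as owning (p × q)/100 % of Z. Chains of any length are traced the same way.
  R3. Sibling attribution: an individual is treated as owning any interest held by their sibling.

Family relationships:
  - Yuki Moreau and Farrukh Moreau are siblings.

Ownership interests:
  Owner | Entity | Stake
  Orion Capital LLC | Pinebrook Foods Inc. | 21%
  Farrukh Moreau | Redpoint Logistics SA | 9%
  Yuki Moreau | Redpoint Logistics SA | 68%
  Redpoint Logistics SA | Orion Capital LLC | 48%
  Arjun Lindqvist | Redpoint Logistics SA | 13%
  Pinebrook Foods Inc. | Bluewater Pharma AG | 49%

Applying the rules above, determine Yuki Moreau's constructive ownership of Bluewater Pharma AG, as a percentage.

3.803184%

By sibling attribution (R3), Yuki Moreau is treated as also owning Farrukh Moreau's interest in Redpoint Logistics SA, giving 68% + 9% = 77%.
Chain via Redpoint Logistics SA → Orion Capital LLC → Pinebrook Foods Inc. (R2): 77% × 48% × 21% × 49% = 3.803184% of Bluewater Pharma AG.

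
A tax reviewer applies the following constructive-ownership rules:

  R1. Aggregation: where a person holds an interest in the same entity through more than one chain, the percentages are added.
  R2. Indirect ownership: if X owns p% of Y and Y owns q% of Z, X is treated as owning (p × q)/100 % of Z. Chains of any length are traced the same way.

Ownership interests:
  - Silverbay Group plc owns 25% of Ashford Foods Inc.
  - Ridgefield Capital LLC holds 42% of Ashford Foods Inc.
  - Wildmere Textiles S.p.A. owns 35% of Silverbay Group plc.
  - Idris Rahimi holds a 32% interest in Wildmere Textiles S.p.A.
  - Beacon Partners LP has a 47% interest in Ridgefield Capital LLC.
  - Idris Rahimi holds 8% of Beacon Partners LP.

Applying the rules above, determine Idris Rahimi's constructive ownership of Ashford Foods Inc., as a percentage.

Chain via Wildmere Textiles S.p.A. → Silverbay Group plc (R2): 32% × 35% × 25% = 2.8% of Ashford Foods Inc.
Chain via Beacon Partners LP → Ridgefield Capital LLC (R2): 8% × 47% × 42% = 1.5792% of Ashford Foods Inc.
Aggregating (R1): 2.8% + 1.5792% = 4.3792%.

4.3792%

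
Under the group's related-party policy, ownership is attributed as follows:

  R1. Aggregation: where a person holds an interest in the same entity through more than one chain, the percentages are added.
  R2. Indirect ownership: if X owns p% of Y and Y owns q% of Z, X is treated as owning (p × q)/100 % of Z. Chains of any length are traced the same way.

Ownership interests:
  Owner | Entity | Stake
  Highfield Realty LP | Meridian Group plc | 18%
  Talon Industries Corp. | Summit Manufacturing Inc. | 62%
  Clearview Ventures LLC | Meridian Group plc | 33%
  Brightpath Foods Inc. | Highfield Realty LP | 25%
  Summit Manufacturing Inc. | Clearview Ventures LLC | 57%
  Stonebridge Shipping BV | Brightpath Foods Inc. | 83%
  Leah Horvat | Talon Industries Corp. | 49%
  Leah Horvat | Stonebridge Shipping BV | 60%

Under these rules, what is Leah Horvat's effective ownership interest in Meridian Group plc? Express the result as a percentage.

7.955478%

Chain via Talon Industries Corp. → Summit Manufacturing Inc. → Clearview Ventures LLC (R2): 49% × 62% × 57% × 33% = 5.714478% of Meridian Group plc.
Chain via Stonebridge Shipping BV → Brightpath Foods Inc. → Highfield Realty LP (R2): 60% × 83% × 25% × 18% = 2.241% of Meridian Group plc.
Aggregating (R1): 5.714478% + 2.241% = 7.955478%.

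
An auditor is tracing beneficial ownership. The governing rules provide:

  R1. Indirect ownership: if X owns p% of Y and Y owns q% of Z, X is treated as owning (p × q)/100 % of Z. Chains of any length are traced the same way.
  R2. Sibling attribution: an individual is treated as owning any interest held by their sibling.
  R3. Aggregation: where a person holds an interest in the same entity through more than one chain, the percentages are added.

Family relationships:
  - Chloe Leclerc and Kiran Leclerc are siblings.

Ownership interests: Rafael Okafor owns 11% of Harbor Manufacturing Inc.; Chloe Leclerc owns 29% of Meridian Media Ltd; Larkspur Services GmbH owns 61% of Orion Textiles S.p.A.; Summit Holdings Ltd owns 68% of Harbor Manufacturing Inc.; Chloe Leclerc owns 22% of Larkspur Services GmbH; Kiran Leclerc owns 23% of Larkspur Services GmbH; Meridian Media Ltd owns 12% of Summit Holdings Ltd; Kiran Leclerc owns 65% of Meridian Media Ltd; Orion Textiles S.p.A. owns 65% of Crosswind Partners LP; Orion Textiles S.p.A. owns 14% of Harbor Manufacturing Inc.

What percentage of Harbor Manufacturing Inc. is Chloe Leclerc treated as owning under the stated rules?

By sibling attribution (R2), Chloe Leclerc is treated as also owning Kiran Leclerc's interest in Larkspur Services GmbH, giving 22% + 23% = 45%.
By sibling attribution (R2), Chloe Leclerc is treated as also owning Kiran Leclerc's interest in Meridian Media Ltd, giving 29% + 65% = 94%.
Chain via Larkspur Services GmbH → Orion Textiles S.p.A. (R1): 45% × 61% × 14% = 3.843% of Harbor Manufacturing Inc.
Chain via Meridian Media Ltd → Summit Holdings Ltd (R1): 94% × 12% × 68% = 7.6704% of Harbor Manufacturing Inc.
Aggregating (R3): 3.843% + 7.6704% = 11.5134%.

11.5134%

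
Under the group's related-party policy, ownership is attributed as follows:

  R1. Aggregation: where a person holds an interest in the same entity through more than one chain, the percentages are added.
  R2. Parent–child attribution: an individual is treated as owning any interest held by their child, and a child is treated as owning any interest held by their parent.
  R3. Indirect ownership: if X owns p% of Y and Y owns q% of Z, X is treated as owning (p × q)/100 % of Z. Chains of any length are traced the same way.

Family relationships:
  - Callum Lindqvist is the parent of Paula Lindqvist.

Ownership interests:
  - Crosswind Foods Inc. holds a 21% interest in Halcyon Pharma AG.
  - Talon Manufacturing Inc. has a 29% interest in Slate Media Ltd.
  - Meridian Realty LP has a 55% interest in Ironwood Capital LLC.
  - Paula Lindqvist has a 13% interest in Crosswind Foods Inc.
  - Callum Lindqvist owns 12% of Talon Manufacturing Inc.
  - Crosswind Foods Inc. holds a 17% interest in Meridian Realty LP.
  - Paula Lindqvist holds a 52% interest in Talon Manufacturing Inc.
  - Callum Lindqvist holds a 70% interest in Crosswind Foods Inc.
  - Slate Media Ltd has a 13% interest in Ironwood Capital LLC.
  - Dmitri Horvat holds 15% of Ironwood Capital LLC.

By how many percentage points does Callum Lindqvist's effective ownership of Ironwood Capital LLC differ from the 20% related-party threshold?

By parent–child attribution (R2), Callum Lindqvist is treated as also owning Paula Lindqvist's interest in Crosswind Foods Inc, giving 70% + 13% = 83%.
By parent–child attribution (R2), Callum Lindqvist is treated as also owning Paula Lindqvist's interest in Talon Manufacturing Inc, giving 12% + 52% = 64%.
Chain via Crosswind Foods Inc. → Meridian Realty LP (R3): 83% × 17% × 55% = 7.7605% of Ironwood Capital LLC.
Chain via Talon Manufacturing Inc. → Slate Media Ltd (R3): 64% × 29% × 13% = 2.4128% of Ironwood Capital LLC.
Aggregating (R1): 7.7605% + 2.4128% = 10.1733%.
10.1733% falls short of the 20% threshold by 9.8267 percentage points.

9.8267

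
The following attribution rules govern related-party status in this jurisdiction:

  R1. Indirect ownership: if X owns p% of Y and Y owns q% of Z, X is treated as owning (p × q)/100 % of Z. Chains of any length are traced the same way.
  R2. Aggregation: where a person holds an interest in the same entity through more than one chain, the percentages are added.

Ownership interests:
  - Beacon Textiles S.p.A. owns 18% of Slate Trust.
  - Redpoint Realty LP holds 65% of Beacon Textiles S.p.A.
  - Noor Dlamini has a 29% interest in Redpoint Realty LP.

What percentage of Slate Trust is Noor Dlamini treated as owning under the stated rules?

Chain via Redpoint Realty LP → Beacon Textiles S.p.A. (R1): 29% × 65% × 18% = 3.393% of Slate Trust.

3.393%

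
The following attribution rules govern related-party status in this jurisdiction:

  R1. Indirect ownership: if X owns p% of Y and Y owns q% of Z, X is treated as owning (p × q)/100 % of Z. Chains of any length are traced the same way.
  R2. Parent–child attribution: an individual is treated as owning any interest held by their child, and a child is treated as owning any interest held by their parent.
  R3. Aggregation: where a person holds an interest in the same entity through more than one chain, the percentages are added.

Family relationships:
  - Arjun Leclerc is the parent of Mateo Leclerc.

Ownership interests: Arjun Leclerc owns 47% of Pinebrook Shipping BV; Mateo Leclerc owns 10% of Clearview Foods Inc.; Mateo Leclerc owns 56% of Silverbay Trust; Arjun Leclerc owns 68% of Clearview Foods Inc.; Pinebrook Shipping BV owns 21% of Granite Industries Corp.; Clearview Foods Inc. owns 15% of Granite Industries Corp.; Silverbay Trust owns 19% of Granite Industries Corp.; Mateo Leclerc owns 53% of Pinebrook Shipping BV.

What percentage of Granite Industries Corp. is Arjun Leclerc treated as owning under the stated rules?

43.34%

By parent–child attribution (R2), Arjun Leclerc is treated as also owning Mateo Leclerc's interest in Pinebrook Shipping BV, giving 47% + 53% = 100%.
By parent–child attribution (R2), Arjun Leclerc is treated as also owning Mateo Leclerc's interest in Clearview Foods Inc, giving 68% + 10% = 78%.
By parent–child attribution (R2), Arjun Leclerc is treated as owning Mateo Leclerc's 56% interest in Silverbay Trust.
Chain via Pinebrook Shipping BV (R1): 100% × 21% = 21% of Granite Industries Corp.
Chain via Clearview Foods Inc. (R1): 78% × 15% = 11.7% of Granite Industries Corp.
Chain via Silverbay Trust (R1): 56% × 19% = 10.64% of Granite Industries Corp.
Aggregating (R3): 21% + 11.7% + 10.64% = 43.34%.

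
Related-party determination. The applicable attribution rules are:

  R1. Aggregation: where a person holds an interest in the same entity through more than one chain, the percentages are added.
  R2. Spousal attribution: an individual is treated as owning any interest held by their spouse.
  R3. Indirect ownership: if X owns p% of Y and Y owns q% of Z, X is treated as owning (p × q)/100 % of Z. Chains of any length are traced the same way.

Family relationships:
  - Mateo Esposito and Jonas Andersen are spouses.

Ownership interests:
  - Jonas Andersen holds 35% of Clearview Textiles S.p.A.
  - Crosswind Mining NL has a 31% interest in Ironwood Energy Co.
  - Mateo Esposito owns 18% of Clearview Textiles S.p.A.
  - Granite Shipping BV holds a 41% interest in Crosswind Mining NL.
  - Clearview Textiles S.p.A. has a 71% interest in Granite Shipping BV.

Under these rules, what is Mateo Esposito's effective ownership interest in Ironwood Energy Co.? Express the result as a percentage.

4.782773%

By spousal attribution (R2), Mateo Esposito is treated as also owning Jonas Andersen's interest in Clearview Textiles S.p.A, giving 18% + 35% = 53%.
Chain via Clearview Textiles S.p.A. → Granite Shipping BV → Crosswind Mining NL (R3): 53% × 71% × 41% × 31% = 4.782773% of Ironwood Energy Co.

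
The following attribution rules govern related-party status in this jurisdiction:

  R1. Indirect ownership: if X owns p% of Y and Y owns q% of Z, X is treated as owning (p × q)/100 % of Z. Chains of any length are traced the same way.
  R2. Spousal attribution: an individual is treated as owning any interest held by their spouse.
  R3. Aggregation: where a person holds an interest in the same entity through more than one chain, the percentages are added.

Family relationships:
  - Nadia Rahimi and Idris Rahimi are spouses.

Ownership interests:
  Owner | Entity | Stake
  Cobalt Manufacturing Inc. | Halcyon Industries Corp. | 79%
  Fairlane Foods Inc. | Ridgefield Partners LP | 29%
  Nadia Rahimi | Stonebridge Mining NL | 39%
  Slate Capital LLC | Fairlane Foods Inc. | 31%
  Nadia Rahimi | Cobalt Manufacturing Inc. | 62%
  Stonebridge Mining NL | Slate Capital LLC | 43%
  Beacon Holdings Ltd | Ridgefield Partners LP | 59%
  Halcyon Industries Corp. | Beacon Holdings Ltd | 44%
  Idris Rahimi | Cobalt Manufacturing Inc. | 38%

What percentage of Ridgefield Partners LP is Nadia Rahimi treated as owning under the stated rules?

22.016023%

By spousal attribution (R2), Nadia Rahimi is treated as also owning Idris Rahimi's interest in Cobalt Manufacturing Inc, giving 62% + 38% = 100%.
Chain via Cobalt Manufacturing Inc. → Halcyon Industries Corp. → Beacon Holdings Ltd (R1): 100% × 79% × 44% × 59% = 20.5084% of Ridgefield Partners LP.
Chain via Stonebridge Mining NL → Slate Capital LLC → Fairlane Foods Inc. (R1): 39% × 43% × 31% × 29% = 1.507623% of Ridgefield Partners LP.
Aggregating (R3): 20.5084% + 1.507623% = 22.016023%.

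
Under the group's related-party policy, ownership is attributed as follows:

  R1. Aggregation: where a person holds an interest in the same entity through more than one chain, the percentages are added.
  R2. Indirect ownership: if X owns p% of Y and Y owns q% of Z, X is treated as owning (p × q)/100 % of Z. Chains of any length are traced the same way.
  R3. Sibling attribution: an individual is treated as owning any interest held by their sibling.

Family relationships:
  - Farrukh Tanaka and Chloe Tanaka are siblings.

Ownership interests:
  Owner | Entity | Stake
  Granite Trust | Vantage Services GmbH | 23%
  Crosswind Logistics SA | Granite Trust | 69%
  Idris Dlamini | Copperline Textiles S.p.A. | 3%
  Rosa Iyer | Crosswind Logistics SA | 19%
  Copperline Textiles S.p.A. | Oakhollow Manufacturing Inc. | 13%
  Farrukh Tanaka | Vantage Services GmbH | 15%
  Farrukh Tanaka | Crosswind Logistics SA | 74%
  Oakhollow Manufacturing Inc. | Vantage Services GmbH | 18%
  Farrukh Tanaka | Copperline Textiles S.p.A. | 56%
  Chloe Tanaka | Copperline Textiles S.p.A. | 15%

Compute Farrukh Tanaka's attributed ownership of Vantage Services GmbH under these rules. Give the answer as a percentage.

By sibling attribution (R3), Farrukh Tanaka is treated as also owning Chloe Tanaka's interest in Copperline Textiles S.p.A, giving 56% + 15% = 71%.
Chain via Copperline Textiles S.p.A. → Oakhollow Manufacturing Inc. (R2): 71% × 13% × 18% = 1.6614% of Vantage Services GmbH.
Chain via Crosswind Logistics SA → Granite Trust (R2): 74% × 69% × 23% = 11.7438% of Vantage Services GmbH.
Direct interest in Vantage Services GmbH: 15%.
Aggregating (R1): 1.6614% + 11.7438% + 15% = 28.4052%.

28.4052%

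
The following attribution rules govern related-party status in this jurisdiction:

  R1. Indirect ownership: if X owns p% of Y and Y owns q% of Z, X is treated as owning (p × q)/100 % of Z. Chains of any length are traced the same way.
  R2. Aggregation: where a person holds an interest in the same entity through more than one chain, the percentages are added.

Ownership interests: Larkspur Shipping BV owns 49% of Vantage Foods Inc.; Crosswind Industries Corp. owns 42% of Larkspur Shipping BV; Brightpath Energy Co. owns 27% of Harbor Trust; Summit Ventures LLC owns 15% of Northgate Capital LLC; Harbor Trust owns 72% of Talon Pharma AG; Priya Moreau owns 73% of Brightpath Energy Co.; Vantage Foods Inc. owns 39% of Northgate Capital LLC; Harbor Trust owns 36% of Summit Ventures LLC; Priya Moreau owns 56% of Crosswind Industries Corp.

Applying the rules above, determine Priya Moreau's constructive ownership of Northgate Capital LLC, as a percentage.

Chain via Brightpath Energy Co. → Harbor Trust → Summit Ventures LLC (R1): 73% × 27% × 36% × 15% = 1.06434% of Northgate Capital LLC.
Chain via Crosswind Industries Corp. → Larkspur Shipping BV → Vantage Foods Inc. (R1): 56% × 42% × 49% × 39% = 4.494672% of Northgate Capital LLC.
Aggregating (R2): 1.06434% + 4.494672% = 5.559012%.

5.559012%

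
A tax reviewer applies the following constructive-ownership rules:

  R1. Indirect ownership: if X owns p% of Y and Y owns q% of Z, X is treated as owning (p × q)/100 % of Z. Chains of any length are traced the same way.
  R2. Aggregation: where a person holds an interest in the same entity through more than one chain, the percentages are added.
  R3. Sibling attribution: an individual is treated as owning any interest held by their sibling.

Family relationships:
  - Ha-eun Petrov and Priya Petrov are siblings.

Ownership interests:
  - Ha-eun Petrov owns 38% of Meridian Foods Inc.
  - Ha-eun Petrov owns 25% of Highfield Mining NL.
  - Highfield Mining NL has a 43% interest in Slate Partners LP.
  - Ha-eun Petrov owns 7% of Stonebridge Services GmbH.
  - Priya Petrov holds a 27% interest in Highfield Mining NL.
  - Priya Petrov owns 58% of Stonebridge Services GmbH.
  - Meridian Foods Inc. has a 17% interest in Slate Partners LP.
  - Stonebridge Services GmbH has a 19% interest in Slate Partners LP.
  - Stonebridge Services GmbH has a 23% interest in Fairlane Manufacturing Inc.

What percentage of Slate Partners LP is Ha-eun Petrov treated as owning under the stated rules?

By sibling attribution (R3), Ha-eun Petrov is treated as also owning Priya Petrov's interest in Highfield Mining NL, giving 25% + 27% = 52%.
By sibling attribution (R3), Ha-eun Petrov is treated as also owning Priya Petrov's interest in Stonebridge Services GmbH, giving 7% + 58% = 65%.
Chain via Meridian Foods Inc. (R1): 38% × 17% = 6.46% of Slate Partners LP.
Chain via Highfield Mining NL (R1): 52% × 43% = 22.36% of Slate Partners LP.
Chain via Stonebridge Services GmbH (R1): 65% × 19% = 12.35% of Slate Partners LP.
Aggregating (R2): 6.46% + 22.36% + 12.35% = 41.17%.

41.17%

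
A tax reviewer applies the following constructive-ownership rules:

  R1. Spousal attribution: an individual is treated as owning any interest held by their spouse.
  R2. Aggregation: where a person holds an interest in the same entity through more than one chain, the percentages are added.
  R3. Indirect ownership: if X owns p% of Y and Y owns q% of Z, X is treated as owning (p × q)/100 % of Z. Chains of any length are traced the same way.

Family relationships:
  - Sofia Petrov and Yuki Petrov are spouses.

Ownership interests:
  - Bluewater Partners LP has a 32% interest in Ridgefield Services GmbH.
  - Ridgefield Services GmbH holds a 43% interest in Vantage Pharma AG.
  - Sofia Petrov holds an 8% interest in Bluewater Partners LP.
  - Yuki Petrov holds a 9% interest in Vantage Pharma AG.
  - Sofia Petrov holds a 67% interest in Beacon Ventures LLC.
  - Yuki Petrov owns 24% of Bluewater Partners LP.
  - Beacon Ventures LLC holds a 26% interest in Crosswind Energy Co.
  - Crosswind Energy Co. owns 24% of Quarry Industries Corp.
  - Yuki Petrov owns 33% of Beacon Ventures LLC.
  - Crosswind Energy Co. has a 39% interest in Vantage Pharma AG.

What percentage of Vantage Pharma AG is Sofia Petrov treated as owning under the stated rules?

By spousal attribution (R1), Sofia Petrov is treated as also owning Yuki Petrov's interest in Beacon Ventures LLC, giving 67% + 33% = 100%.
By spousal attribution (R1), Sofia Petrov is treated as also owning Yuki Petrov's interest in Bluewater Partners LP, giving 8% + 24% = 32%.
By spousal attribution (R1), Sofia Petrov is treated as owning Yuki Petrov's 9% interest in Vantage Pharma AG.
Chain via Beacon Ventures LLC → Crosswind Energy Co. (R3): 100% × 26% × 39% = 10.14% of Vantage Pharma AG.
Chain via Bluewater Partners LP → Ridgefield Services GmbH (R3): 32% × 32% × 43% = 4.4032% of Vantage Pharma AG.
Direct interest in Vantage Pharma AG: 9%.
Aggregating (R2): 10.14% + 4.4032% + 9% = 23.5432%.

23.5432%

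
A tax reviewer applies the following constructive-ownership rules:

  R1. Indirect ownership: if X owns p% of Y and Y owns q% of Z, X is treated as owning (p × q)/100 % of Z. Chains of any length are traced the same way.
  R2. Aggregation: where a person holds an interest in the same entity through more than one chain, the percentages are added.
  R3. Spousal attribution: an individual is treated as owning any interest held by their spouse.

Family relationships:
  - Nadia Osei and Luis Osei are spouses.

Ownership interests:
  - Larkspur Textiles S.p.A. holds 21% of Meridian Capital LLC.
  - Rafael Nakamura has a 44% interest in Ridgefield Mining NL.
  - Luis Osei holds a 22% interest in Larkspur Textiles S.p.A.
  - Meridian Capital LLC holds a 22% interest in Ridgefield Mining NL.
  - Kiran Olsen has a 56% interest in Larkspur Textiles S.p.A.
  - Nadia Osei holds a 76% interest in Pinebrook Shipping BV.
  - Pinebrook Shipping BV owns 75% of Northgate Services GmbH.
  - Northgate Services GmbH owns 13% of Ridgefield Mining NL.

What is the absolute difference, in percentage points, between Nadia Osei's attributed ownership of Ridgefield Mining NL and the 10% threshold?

1.5736

By spousal attribution (R3), Nadia Osei is treated as owning Luis Osei's 22% interest in Larkspur Textiles S.p.A.
Chain via Pinebrook Shipping BV → Northgate Services GmbH (R1): 76% × 75% × 13% = 7.41% of Ridgefield Mining NL.
Chain via Larkspur Textiles S.p.A. → Meridian Capital LLC (R1): 22% × 21% × 22% = 1.0164% of Ridgefield Mining NL.
Aggregating (R2): 7.41% + 1.0164% = 8.4264%.
8.4264% falls short of the 10% threshold by 1.5736 percentage points.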